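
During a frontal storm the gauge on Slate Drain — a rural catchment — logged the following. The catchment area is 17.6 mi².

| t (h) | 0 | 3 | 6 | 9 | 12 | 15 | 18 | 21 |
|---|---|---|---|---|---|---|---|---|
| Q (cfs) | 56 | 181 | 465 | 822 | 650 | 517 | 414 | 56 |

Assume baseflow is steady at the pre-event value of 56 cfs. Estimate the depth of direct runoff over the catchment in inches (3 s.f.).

d ≈ 0.717 in

Direct runoff: 0.0, 125.0, 409.0, 766.0, 594.0, 461.0, 358.0, 0.0 cfs; ΣQ_DR = 2713 cfs.
V = ΣQ_DR · Δt = 2713 × 10800 s = 2.930 × 10^7 ft³.
Over A = 17.6 mi², depth = V / A = 0.717 in.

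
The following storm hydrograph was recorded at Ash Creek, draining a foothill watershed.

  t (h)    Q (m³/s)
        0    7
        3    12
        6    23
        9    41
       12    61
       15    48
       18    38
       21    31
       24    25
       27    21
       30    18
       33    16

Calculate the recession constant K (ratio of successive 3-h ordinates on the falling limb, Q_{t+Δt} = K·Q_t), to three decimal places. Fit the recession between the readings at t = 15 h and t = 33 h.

K ≈ 0.833

Using the recession-limb readings at t = 15 h and t = 33 h: Q falls from 48 to 16 m³/s over 6 intervals.
K = (Q₂/Q₁)^(1/6) = (16/48)^(1/6) = 0.833.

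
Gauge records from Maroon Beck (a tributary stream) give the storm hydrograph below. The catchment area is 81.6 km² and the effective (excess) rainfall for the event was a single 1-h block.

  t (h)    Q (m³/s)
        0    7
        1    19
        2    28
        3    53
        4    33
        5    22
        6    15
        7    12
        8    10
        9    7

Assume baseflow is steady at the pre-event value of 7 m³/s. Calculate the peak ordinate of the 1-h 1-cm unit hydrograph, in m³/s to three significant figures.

Direct runoff: 0.0, 12.0, 21.0, 46.0, 26.0, 15.0, 8.0, 5.0, 3.0, 0.0 m³/s; ΣQ_DR = 136.0 m³/s, peak = 46.0 m³/s.
Runoff depth d = ΣQ_DR·Δt / A = 136.0 × 3600 / (81.6 km²) = 6.000 mm.
The 1-cm UH is the DRH scaled by (10 mm)/d, so U_p = 46.0 × 10/6.000 = 76.7 m³/s.

U_p ≈ 76.7 m³/s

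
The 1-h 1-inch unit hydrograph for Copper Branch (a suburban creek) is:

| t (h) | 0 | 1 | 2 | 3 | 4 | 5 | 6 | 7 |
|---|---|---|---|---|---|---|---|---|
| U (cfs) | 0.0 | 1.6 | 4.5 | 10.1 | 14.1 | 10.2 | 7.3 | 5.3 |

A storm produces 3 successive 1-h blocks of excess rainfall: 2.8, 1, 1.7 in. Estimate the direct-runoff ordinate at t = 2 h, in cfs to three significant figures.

By discrete convolution, Q_j = Σ (P_i / 1 in) · U_{j−i}.
At t = 2 h (j=2): Q = (2.8/1)·4.5 + (1/1)·1.6 + (1.7/1)·0.0 = 14.2 cfs.

Q ≈ 14.2 cfs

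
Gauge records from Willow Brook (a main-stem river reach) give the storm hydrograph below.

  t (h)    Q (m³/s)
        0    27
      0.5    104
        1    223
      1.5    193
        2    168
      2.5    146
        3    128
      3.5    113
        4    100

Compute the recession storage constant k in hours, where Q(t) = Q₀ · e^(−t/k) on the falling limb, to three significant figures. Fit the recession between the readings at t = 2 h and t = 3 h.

On the falling limb, Q drops from 168 to 128 m³/s between t = 2 h and t = 3 h (Δt = 1 h).
k = −Δt / ln(Q₂/Q₁) = −1 / ln(128/168) = 3.68 h.

k ≈ 3.68 h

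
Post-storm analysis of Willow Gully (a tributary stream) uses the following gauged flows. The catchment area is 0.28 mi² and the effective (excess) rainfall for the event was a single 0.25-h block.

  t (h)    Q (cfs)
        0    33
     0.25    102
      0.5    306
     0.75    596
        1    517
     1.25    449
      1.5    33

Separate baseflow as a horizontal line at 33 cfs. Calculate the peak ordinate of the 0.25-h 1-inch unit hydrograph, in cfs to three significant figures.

Direct runoff: 0.0, 69.0, 273.0, 563.0, 484.0, 416.0, 0.0 cfs; ΣQ_DR = 1805 cfs, peak = 563.0 cfs.
Runoff depth d = ΣQ_DR·Δt / A = 1805 × 900 / (0.28 mi²) = 2.497 in.
The 1-inch UH is the DRH scaled by (1 in)/d, so U_p = 563.0 × 1/2.497 = 225 cfs.

U_p ≈ 225 cfs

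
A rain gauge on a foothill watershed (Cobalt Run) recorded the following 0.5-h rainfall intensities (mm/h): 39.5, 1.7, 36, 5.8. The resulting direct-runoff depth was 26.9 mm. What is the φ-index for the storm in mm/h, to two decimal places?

φ ≈ 10.85 mm/h

Only the 2 blocks with intensity above φ contribute runoff: 39.5, 36 mm/h.
Σ(I−φ)·Δt = d  ⇒  (39.5+36 − 2φ)·0.5 = 26.9
φ = (75.50 − 26.9/0.5) / 2 = 10.85 mm/h.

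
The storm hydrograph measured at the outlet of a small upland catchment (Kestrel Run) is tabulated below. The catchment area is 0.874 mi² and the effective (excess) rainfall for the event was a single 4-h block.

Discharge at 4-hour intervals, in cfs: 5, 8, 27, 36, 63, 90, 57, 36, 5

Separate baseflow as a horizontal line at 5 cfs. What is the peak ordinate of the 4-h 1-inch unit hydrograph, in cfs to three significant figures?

Direct runoff: 0.0, 3.0, 22.0, 31.0, 58.0, 85.0, 52.0, 31.0, 0.0 cfs; ΣQ_DR = 282.0 cfs, peak = 85.0 cfs.
Runoff depth d = ΣQ_DR·Δt / A = 282.0 × 14400 / (0.874 mi²) = 2.000 in.
The 1-inch UH is the DRH scaled by (1 in)/d, so U_p = 85.0 × 1/2.000 = 42.5 cfs.

U_p ≈ 42.5 cfs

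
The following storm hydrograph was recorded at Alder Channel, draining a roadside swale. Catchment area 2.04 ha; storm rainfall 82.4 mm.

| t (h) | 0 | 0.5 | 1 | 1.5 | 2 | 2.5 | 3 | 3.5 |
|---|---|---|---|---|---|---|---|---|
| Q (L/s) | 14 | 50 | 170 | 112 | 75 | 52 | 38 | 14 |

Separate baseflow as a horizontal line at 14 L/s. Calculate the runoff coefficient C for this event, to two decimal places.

C ≈ 0.44

ΣQ_DR = 413.0 L/s; V = ΣQ_DR·Δt = 7.434 × 10^5 L.
Runoff depth d = V / A = 36.44 mm.
C = d / P = 36.44 / 82.4 = 0.44.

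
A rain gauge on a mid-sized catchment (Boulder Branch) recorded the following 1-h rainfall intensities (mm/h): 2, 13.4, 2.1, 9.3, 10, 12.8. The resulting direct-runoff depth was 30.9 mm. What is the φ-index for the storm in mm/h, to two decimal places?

φ ≈ 3.65 mm/h

Only the 4 blocks with intensity above φ contribute runoff: 13.4, 9.3, 10, 12.8 mm/h.
Σ(I−φ)·Δt = d  ⇒  (13.4+9.3+10+12.8 − 4φ)·1 = 30.9
φ = (45.50 − 30.9/1) / 4 = 3.65 mm/h.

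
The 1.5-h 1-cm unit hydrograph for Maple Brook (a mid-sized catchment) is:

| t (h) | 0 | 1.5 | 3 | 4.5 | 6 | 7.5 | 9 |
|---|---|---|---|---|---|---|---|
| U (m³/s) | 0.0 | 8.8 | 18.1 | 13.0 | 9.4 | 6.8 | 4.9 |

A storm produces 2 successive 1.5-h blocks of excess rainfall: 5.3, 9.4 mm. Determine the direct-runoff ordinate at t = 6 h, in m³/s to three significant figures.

By discrete convolution, Q_j = Σ (P_i / 10 mm) · U_{j−i}.
At t = 6 h (j=4): Q = (5.3/10)·9.4 + (9.4/10)·13.0 = 17.2 m³/s.

Q ≈ 17.2 m³/s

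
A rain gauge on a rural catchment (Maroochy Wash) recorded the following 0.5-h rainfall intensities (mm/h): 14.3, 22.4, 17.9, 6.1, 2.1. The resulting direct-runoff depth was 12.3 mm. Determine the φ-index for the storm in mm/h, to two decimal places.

φ ≈ 10.00 mm/h

Only the 3 blocks with intensity above φ contribute runoff: 14.3, 22.4, 17.9 mm/h.
Σ(I−φ)·Δt = d  ⇒  (14.3+22.4+17.9 − 3φ)·0.5 = 12.3
φ = (54.60 − 12.3/0.5) / 3 = 10.00 mm/h.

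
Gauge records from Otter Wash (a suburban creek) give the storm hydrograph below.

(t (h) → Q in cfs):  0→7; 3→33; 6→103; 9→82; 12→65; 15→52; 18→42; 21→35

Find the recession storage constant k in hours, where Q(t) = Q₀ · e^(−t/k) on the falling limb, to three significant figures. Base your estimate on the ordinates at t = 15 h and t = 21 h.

On the falling limb, Q drops from 52 to 35 cfs between t = 15 h and t = 21 h (Δt = 6 h).
k = −Δt / ln(Q₂/Q₁) = −6 / ln(35/52) = 15.2 h.

k ≈ 15.2 h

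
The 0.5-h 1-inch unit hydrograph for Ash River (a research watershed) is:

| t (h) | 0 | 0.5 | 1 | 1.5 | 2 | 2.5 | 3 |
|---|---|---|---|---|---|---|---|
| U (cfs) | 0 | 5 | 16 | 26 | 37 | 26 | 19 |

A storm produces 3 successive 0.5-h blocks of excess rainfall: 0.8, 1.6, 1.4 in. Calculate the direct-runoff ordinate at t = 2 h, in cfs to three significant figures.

Q ≈ 93.6 cfs

By discrete convolution, Q_j = Σ (P_i / 1 in) · U_{j−i}.
At t = 2 h (j=4): Q = (0.8/1)·37 + (1.6/1)·26 + (1.4/1)·16 = 93.6 cfs.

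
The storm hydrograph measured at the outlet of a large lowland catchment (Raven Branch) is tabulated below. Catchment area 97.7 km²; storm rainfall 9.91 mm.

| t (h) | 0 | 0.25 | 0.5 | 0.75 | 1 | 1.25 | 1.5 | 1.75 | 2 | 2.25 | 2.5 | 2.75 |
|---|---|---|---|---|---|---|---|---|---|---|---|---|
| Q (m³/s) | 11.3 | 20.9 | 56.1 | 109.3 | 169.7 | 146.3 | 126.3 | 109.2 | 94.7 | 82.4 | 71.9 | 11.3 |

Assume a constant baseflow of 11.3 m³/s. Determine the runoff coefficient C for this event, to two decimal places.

C ≈ 0.81

ΣQ_DR = 873.8 m³/s; V = ΣQ_DR·Δt = 7.864 × 10^5 m³.
Runoff depth d = V / A = 8.049 mm.
C = d / P = 8.049 / 9.91 = 0.81.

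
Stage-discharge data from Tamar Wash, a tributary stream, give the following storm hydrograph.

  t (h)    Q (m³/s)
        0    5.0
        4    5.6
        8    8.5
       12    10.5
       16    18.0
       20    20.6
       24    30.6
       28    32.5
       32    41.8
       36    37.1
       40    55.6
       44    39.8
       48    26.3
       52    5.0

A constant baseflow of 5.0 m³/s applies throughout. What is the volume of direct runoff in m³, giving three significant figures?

V ≈ 3.84 × 10^6 m³

Direct-runoff ordinates (Q − Q_b): 0.0, 0.6, 3.5, 5.5, 13.0, 15.6, 25.6, 27.5, 36.8, 32.1, 50.6, 34.8, 21.3, 0.0 m³/s.
ΣQ_DR = 266.9 m³/s.
With Δt = 4 h = 14400 s, V = ΣQ_DR · Δt = 266.9 × 14400 = 3.84 × 10^6 m³.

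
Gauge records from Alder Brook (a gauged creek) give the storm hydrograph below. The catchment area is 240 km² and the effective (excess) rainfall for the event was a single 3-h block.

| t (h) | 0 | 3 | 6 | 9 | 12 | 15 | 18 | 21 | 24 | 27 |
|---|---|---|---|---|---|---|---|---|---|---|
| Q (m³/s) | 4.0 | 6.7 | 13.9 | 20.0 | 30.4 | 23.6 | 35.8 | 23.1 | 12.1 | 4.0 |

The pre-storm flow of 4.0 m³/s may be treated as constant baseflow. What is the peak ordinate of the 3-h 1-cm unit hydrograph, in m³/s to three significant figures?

U_p ≈ 52.9 m³/s

Direct runoff: 0.0, 2.7, 9.9, 16.0, 26.4, 19.6, 31.8, 19.1, 8.1, 0.0 m³/s; ΣQ_DR = 133.6 m³/s, peak = 31.8 m³/s.
Runoff depth d = ΣQ_DR·Δt / A = 133.6 × 10800 / (240 km²) = 6.012 mm.
The 1-cm UH is the DRH scaled by (10 mm)/d, so U_p = 31.8 × 10/6.012 = 52.9 m³/s.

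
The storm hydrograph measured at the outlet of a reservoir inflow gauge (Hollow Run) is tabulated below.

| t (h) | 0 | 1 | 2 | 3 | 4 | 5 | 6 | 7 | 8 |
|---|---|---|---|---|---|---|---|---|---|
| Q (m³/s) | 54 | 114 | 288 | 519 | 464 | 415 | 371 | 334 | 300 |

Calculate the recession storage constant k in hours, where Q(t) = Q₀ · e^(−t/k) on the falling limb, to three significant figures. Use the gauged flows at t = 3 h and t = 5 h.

k ≈ 8.94 h

On the falling limb, Q drops from 519 to 415 m³/s between t = 3 h and t = 5 h (Δt = 2 h).
k = −Δt / ln(Q₂/Q₁) = −2 / ln(415/519) = 8.94 h.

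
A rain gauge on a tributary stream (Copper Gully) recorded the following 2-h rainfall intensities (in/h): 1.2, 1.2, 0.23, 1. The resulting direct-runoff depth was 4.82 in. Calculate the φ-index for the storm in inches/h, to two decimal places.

Only the 3 blocks with intensity above φ contribute runoff: 1.2, 1.2, 1 in/h.
Σ(I−φ)·Δt = d  ⇒  (1.2+1.2+1 − 3φ)·2 = 4.82
φ = (3.400 − 4.82/2) / 3 = 0.33 in/h.

φ ≈ 0.33 in/h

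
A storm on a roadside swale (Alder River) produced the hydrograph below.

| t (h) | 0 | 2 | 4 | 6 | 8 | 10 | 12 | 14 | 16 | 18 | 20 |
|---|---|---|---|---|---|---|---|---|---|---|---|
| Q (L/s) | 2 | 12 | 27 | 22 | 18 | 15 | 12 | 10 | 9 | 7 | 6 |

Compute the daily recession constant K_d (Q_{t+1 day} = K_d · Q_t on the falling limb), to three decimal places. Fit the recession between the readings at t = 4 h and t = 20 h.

Between t = 4 h and t = 20 h the flow falls from 27 to 6 L/s over 8×2 h = 16 h.
Per-interval ratio K = (6/27)^(1/8) = 0.8286; K_d = K^(24/2) = 0.105.

K_d ≈ 0.105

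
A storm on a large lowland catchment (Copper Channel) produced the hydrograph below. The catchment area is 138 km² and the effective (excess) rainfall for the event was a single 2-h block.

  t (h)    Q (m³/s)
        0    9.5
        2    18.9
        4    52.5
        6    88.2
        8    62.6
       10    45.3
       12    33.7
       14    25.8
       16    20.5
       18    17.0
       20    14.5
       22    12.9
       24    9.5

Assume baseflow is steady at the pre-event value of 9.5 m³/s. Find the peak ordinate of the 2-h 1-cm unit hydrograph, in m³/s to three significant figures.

Direct runoff: 0.0, 9.4, 43.0, 78.7, 53.1, 35.8, 24.2, 16.3, 11.0, 7.5, 5.0, 3.4, 0.0 m³/s; ΣQ_DR = 287.4 m³/s, peak = 78.7 m³/s.
Runoff depth d = ΣQ_DR·Δt / A = 287.4 × 7200 / (138 km²) = 14.99 mm.
The 1-cm UH is the DRH scaled by (10 mm)/d, so U_p = 78.7 × 10/14.99 = 52.5 m³/s.

U_p ≈ 52.5 m³/s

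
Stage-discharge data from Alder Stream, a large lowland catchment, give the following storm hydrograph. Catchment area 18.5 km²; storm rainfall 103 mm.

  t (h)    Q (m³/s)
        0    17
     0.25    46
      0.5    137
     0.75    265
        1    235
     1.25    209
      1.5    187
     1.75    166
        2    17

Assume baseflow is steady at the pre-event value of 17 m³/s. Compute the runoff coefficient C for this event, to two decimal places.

ΣQ_DR = 1126 m³/s; V = ΣQ_DR·Δt = 1.013 × 10^6 m³.
Runoff depth d = V / A = 54.78 mm.
C = d / P = 54.78 / 103 = 0.53.

C ≈ 0.53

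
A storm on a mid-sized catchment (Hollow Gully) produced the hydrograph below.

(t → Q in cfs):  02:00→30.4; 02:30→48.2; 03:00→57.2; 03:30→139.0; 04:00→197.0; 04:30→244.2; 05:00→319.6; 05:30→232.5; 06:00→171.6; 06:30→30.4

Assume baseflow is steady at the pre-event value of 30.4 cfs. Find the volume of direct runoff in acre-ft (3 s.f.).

Direct-runoff ordinates (Q − Q_b): 0.0, 17.8, 26.8, 108.6, 166.6, 213.8, 289.2, 202.1, 141.2, 0.0 cfs.
ΣQ_DR = 1166 cfs.
With Δt = 0.5 h = 1800 s, V = ΣQ_DR · Δt = 1166 × 1800 = 2.10 × 10^6 ft³ = 48.2 acre-ft.

V ≈ 48.2 acre-ft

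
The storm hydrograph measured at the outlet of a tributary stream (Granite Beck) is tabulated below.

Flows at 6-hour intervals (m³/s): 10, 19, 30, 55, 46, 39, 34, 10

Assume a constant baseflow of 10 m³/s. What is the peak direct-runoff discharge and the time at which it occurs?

Q_p = 45.0 m³/s at t = 18 h

Subtracting baseflow gives direct-runoff ordinates: 0.0, 9.0, 20.0, 45.0, 36.0, 29.0, 24.0, 0.0 m³/s.
The maximum is 45.0 m³/s, occurring at the reading for t = 18 h.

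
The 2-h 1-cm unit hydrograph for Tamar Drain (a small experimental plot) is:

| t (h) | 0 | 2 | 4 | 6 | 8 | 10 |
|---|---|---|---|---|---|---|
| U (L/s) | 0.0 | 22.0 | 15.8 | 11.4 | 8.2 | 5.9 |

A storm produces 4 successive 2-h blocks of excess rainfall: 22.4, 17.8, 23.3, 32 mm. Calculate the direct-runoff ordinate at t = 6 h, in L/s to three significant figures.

Q ≈ 105 L/s

By discrete convolution, Q_j = Σ (P_i / 10 mm) · U_{j−i}.
At t = 6 h (j=3): Q = (22.4/10)·11.4 + (17.8/10)·15.8 + (23.3/10)·22.0 + (32/10)·0.0 = 105 L/s.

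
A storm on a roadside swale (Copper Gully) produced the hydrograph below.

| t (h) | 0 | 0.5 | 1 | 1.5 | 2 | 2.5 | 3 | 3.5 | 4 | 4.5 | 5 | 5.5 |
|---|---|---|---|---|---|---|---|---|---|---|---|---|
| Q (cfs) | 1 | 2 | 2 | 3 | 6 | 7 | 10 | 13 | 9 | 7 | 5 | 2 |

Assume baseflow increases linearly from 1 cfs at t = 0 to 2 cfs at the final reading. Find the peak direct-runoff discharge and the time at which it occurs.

Subtracting baseflow gives direct-runoff ordinates: 0.00, 0.91, 0.82, 1.73, 4.64, 5.55, 8.45, 11.36, 7.27, 5.18, 3.09, 0.00 cfs.
The maximum is 11.36 cfs, occurring at the reading for t = 3.5 h.

Q_p = 11.36 cfs at t = 3.5 h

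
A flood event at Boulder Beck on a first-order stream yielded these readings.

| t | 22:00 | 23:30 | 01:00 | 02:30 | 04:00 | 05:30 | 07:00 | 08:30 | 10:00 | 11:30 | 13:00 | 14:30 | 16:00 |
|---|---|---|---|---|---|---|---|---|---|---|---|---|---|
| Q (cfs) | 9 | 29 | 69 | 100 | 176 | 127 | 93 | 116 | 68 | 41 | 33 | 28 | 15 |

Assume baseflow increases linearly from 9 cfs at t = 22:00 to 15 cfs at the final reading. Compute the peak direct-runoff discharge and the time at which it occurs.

Q_p = 165.00 cfs at t = 04:00

Subtracting baseflow gives direct-runoff ordinates: 0.00, 19.50, 59.00, 89.50, 165.00, 115.50, 81.00, 103.50, 55.00, 27.50, 19.00, 13.50, 0.00 cfs.
The maximum is 165.00 cfs, occurring at the reading for t = 04:00.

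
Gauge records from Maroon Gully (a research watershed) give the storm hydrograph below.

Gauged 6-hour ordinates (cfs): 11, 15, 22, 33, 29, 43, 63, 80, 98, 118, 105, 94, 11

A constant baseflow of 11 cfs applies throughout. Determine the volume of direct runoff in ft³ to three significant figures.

V ≈ 1.25 × 10^7 ft³

Direct-runoff ordinates (Q − Q_b): 0.0, 4.0, 11.0, 22.0, 18.0, 32.0, 52.0, 69.0, 87.0, 107.0, 94.0, 83.0, 0.0 cfs.
ΣQ_DR = 579.0 cfs.
With Δt = 6 h = 21600 s, V = ΣQ_DR · Δt = 579.0 × 21600 = 1.25 × 10^7 ft³.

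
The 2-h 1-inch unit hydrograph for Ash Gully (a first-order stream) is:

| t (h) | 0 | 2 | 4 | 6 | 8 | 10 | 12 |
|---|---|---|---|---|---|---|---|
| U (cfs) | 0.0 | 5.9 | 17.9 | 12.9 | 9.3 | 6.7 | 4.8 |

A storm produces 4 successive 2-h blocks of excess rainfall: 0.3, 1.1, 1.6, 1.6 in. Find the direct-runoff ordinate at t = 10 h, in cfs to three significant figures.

Q ≈ 61.5 cfs

By discrete convolution, Q_j = Σ (P_i / 1 in) · U_{j−i}.
At t = 10 h (j=5): Q = (0.3/1)·6.7 + (1.1/1)·9.3 + (1.6/1)·12.9 + (1.6/1)·17.9 = 61.5 cfs.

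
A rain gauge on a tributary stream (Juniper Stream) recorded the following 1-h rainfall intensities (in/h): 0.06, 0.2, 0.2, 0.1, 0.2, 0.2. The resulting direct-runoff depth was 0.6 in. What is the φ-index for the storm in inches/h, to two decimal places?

Only the 5 blocks with intensity above φ contribute runoff: 0.2, 0.2, 0.1, 0.2, 0.2 in/h.
Σ(I−φ)·Δt = d  ⇒  (0.2+0.2+0.1+0.2+0.2 − 5φ)·1 = 0.6
φ = (0.9000 − 0.6/1) / 5 = 0.06 in/h.

φ ≈ 0.06 in/h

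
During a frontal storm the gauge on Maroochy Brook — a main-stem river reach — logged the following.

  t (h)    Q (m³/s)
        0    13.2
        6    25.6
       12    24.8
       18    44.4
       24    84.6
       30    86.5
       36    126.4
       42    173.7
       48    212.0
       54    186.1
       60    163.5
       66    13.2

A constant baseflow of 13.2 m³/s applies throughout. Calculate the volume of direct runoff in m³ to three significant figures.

V ≈ 2.15 × 10^7 m³

Direct-runoff ordinates (Q − Q_b): 0.0, 12.4, 11.6, 31.2, 71.4, 73.3, 113.2, 160.5, 198.8, 172.9, 150.3, 0.0 m³/s.
ΣQ_DR = 995.6 m³/s.
With Δt = 6 h = 21600 s, V = ΣQ_DR · Δt = 995.6 × 21600 = 2.15 × 10^7 m³.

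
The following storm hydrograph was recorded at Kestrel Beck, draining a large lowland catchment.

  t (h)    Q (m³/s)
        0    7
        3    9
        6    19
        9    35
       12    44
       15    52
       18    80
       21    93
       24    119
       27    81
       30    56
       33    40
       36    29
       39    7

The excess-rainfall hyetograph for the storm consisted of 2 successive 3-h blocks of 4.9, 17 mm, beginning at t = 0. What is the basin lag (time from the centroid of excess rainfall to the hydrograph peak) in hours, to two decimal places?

t_L ≈ 20.17 h

Centroid of excess rainfall: t_c = Σ P_i·t̄_i / ΣP_i = 3.8288 h (block centres at 1.5, 4.5 h).
Hydrograph peak occurs at t = 24 h, so basin lag t_L = 24 − 3.8288 = 20.17 h.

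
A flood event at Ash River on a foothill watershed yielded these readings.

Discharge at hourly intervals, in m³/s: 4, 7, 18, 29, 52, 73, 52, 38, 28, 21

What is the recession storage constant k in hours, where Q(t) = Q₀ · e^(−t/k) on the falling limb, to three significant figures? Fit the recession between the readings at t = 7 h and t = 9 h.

On the falling limb, Q drops from 38 to 21 m³/s between t = 7 h and t = 9 h (Δt = 2 h).
k = −Δt / ln(Q₂/Q₁) = −2 / ln(21/38) = 3.37 h.

k ≈ 3.37 h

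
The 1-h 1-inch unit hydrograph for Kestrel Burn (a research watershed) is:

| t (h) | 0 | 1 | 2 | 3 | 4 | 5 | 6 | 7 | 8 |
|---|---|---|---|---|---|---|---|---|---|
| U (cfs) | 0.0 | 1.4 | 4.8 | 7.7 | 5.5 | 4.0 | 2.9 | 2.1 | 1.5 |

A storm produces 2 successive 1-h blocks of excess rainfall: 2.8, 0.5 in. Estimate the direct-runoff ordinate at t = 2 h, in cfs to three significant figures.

By discrete convolution, Q_j = Σ (P_i / 1 in) · U_{j−i}.
At t = 2 h (j=2): Q = (2.8/1)·4.8 + (0.5/1)·1.4 = 14.1 cfs.

Q ≈ 14.1 cfs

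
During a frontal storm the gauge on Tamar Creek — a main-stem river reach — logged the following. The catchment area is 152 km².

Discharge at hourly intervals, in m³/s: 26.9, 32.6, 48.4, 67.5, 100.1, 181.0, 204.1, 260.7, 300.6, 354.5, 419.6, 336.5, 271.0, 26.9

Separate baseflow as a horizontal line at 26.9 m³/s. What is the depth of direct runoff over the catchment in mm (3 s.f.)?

Direct runoff: 0.0, 5.7, 21.5, 40.6, 73.2, 154.1, 177.2, 233.8, 273.7, 327.6, 392.7, 309.6, 244.1, 0.0 m³/s; ΣQ_DR = 2254 m³/s.
V = ΣQ_DR · Δt = 2254 × 3600 s = 8.114 × 10^6 m³.
Over A = 152 km², depth = V / A = 53.4 mm.

d ≈ 53.4 mm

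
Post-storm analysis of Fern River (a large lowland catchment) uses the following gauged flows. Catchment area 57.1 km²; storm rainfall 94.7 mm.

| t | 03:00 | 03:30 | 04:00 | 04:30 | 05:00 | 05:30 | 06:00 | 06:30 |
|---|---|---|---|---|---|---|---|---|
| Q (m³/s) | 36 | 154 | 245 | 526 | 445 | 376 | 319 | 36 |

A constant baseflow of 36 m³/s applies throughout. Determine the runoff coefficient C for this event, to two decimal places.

ΣQ_DR = 1849 m³/s; V = ΣQ_DR·Δt = 3.328 × 10^6 m³.
Runoff depth d = V / A = 58.29 mm.
C = d / P = 58.29 / 94.7 = 0.62.

C ≈ 0.62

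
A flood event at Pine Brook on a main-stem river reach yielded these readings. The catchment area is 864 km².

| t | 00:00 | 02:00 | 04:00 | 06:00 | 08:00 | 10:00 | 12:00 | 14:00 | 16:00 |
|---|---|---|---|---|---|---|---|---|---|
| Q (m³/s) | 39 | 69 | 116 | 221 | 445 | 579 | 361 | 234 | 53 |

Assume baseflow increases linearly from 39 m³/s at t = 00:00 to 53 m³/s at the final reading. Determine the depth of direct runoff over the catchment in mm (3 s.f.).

d ≈ 14.2 mm

Direct runoff: 0.00, 28.25, 73.50, 176.75, 399.00, 531.25, 311.50, 182.75, 0.00 m³/s; ΣQ_DR = 1703 m³/s.
V = ΣQ_DR · Δt = 1703 × 7200 s = 1.226 × 10^7 m³.
Over A = 864 km², depth = V / A = 14.2 mm.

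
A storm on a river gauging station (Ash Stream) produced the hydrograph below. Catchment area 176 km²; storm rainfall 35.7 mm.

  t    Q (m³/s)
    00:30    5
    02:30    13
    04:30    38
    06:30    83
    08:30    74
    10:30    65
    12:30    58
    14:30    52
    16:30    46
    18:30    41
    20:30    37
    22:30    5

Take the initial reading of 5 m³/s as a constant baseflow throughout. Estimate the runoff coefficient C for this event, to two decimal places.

ΣQ_DR = 457.0 m³/s; V = ΣQ_DR·Δt = 3.290 × 10^6 m³.
Runoff depth d = V / A = 18.70 mm.
C = d / P = 18.70 / 35.7 = 0.52.

C ≈ 0.52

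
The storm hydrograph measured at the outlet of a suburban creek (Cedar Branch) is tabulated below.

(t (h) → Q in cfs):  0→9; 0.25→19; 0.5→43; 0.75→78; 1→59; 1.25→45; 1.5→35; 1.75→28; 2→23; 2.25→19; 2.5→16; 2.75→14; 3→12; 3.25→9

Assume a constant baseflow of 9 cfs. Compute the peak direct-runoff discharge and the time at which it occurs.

Subtracting baseflow gives direct-runoff ordinates: 0.0, 10.0, 34.0, 69.0, 50.0, 36.0, 26.0, 19.0, 14.0, 10.0, 7.0, 5.0, 3.0, 0.0 cfs.
The maximum is 69.0 cfs, occurring at the reading for t = 0.75 h.

Q_p = 69.0 cfs at t = 0.75 h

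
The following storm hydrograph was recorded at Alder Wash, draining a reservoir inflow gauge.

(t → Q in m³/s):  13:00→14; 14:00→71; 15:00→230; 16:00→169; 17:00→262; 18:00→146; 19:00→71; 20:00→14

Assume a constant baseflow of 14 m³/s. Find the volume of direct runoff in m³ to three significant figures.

Direct-runoff ordinates (Q − Q_b): 0.0, 57.0, 216.0, 155.0, 248.0, 132.0, 57.0, 0.0 m³/s.
ΣQ_DR = 865.0 m³/s.
With Δt = 1 h = 3600 s, V = ΣQ_DR · Δt = 865.0 × 3600 = 3.11 × 10^6 m³.

V ≈ 3.11 × 10^6 m³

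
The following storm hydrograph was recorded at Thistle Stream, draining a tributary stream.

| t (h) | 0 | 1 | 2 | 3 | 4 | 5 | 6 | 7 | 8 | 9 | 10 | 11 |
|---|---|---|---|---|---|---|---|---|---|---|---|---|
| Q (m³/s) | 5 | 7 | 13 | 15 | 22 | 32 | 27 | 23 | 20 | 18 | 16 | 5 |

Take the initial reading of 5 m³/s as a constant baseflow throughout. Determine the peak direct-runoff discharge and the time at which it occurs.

Subtracting baseflow gives direct-runoff ordinates: 0.0, 2.0, 8.0, 10.0, 17.0, 27.0, 22.0, 18.0, 15.0, 13.0, 11.0, 0.0 m³/s.
The maximum is 27.0 m³/s, occurring at the reading for t = 5 h.

Q_p = 27.0 m³/s at t = 5 h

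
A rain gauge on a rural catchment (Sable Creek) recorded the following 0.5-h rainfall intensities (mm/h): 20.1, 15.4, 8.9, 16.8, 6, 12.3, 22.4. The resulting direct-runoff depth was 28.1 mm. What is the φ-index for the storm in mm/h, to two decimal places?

φ ≈ 6.62 mm/h

Only the 6 blocks with intensity above φ contribute runoff: 20.1, 15.4, 8.9, 16.8, 12.3, 22.4 mm/h.
Σ(I−φ)·Δt = d  ⇒  (20.1+15.4+8.9+16.8+12.3+22.4 − 6φ)·0.5 = 28.1
φ = (95.90 − 28.1/0.5) / 6 = 6.62 mm/h.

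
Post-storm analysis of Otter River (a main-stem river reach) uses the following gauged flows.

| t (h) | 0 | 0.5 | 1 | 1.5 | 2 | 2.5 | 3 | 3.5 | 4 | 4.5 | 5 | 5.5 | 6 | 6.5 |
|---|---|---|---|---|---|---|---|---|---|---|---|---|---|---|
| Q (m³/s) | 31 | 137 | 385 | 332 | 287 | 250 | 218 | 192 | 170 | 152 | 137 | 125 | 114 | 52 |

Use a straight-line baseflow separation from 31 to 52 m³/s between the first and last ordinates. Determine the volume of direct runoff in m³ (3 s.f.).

Direct-runoff ordinates (Q − Q_b): 0.00, 104.38, 350.77, 296.15, 249.54, 210.92, 177.31, 149.69, 126.08, 106.46, 89.85, 76.23, 63.62, 0.00 m³/s.
ΣQ_DR = 2001 m³/s.
With Δt = 0.5 h = 1800 s, V = ΣQ_DR · Δt = 2001 × 1800 = 3.60 × 10^6 m³.

V ≈ 3.60 × 10^6 m³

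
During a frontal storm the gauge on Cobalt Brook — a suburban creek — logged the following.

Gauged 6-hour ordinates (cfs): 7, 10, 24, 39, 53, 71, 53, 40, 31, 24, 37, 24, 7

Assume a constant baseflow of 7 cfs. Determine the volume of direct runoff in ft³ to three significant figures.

V ≈ 7.11 × 10^6 ft³

Direct-runoff ordinates (Q − Q_b): 0.0, 3.0, 17.0, 32.0, 46.0, 64.0, 46.0, 33.0, 24.0, 17.0, 30.0, 17.0, 0.0 cfs.
ΣQ_DR = 329.0 cfs.
With Δt = 6 h = 21600 s, V = ΣQ_DR · Δt = 329.0 × 21600 = 7.11 × 10^6 ft³.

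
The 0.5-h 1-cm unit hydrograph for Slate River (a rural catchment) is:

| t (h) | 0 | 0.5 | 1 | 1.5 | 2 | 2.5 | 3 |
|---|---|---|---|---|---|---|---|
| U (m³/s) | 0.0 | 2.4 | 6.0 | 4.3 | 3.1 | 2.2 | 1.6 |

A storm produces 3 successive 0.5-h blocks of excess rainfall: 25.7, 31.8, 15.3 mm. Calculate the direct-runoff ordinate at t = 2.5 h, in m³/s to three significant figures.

By discrete convolution, Q_j = Σ (P_i / 10 mm) · U_{j−i}.
At t = 2.5 h (j=5): Q = (25.7/10)·2.2 + (31.8/10)·3.1 + (15.3/10)·4.3 = 22.1 m³/s.

Q ≈ 22.1 m³/s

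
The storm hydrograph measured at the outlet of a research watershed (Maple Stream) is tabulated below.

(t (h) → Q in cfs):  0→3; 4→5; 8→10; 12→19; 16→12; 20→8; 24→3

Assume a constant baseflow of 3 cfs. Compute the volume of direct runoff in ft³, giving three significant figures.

Direct-runoff ordinates (Q − Q_b): 0.0, 2.0, 7.0, 16.0, 9.0, 5.0, 0.0 cfs.
ΣQ_DR = 39.00 cfs.
With Δt = 4 h = 14400 s, V = ΣQ_DR · Δt = 39.00 × 14400 = 5.62 × 10^5 ft³.

V ≈ 5.62 × 10^5 ft³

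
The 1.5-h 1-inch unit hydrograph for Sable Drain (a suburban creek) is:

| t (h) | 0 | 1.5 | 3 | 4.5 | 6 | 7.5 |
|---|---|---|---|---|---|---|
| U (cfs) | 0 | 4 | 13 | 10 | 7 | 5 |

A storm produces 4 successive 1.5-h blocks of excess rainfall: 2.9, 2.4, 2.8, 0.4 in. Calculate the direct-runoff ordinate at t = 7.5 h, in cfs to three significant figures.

Q ≈ 64.5 cfs

By discrete convolution, Q_j = Σ (P_i / 1 in) · U_{j−i}.
At t = 7.5 h (j=5): Q = (2.9/1)·5 + (2.4/1)·7 + (2.8/1)·10 + (0.4/1)·13 = 64.5 cfs.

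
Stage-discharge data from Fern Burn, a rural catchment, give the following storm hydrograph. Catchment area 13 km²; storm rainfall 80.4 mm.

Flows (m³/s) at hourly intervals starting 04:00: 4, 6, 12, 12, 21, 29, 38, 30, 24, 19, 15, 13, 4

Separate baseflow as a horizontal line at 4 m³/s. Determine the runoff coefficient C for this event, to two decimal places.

ΣQ_DR = 175.0 m³/s; V = ΣQ_DR·Δt = 6.300 × 10^5 m³.
Runoff depth d = V / A = 48.46 mm.
C = d / P = 48.46 / 80.4 = 0.60.

C ≈ 0.60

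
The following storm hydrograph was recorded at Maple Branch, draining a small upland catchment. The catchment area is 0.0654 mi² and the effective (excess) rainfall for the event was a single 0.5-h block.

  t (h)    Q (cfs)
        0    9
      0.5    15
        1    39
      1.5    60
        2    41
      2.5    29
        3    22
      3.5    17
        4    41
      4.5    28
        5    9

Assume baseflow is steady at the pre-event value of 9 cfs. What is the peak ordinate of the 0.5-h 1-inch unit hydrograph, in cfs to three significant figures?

U_p ≈ 20.4 cfs

Direct runoff: 0.0, 6.0, 30.0, 51.0, 32.0, 20.0, 13.0, 8.0, 32.0, 19.0, 0.0 cfs; ΣQ_DR = 211.0 cfs, peak = 51.0 cfs.
Runoff depth d = ΣQ_DR·Δt / A = 211.0 × 1800 / (0.0654 mi²) = 2.500 in.
The 1-inch UH is the DRH scaled by (1 in)/d, so U_p = 51.0 × 1/2.500 = 20.4 cfs.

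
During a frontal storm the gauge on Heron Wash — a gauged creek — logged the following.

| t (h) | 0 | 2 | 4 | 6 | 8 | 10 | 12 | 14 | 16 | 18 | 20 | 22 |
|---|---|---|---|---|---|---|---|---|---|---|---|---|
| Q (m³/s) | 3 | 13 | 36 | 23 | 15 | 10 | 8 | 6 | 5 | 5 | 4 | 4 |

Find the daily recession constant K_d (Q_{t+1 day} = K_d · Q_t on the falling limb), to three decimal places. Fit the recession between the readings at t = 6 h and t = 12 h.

Between t = 6 h and t = 12 h the flow falls from 23 to 8 m³/s over 3×2 h = 6 h.
Per-interval ratio K = (8/23)^(1/3) = 0.7033; K_d = K^(24/2) = 0.015.

K_d ≈ 0.015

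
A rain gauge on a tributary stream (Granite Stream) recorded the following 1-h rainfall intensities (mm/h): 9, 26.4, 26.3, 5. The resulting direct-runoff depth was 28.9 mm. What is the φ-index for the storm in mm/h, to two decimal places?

φ ≈ 11.90 mm/h

Only the 2 blocks with intensity above φ contribute runoff: 26.4, 26.3 mm/h.
Σ(I−φ)·Δt = d  ⇒  (26.4+26.3 − 2φ)·1 = 28.9
φ = (52.70 − 28.9/1) / 2 = 11.90 mm/h.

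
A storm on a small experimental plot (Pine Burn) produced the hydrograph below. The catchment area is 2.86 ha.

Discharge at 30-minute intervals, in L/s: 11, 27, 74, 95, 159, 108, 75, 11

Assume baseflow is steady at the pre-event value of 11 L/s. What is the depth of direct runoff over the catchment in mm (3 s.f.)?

Direct runoff: 0.0, 16.0, 63.0, 84.0, 148.0, 97.0, 64.0, 0.0 L/s; ΣQ_DR = 472.0 L/s.
V = ΣQ_DR · Δt = 472.0 × 1800 s = 8.496 × 10^5 L.
Over A = 2.86 ha, depth = V / A = 29.7 mm.

d ≈ 29.7 mm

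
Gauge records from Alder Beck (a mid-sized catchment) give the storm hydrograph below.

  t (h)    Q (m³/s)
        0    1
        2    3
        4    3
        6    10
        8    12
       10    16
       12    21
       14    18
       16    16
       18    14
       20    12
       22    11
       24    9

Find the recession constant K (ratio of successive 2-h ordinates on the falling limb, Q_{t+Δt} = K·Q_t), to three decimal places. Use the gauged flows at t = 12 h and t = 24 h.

K ≈ 0.868

Using the recession-limb readings at t = 12 h and t = 24 h: Q falls from 21 to 9 m³/s over 6 intervals.
K = (Q₂/Q₁)^(1/6) = (9/21)^(1/6) = 0.868.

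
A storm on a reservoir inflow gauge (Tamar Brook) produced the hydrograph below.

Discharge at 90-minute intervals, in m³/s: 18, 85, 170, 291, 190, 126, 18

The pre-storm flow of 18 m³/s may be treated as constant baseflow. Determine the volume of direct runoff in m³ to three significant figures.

V ≈ 4.17 × 10^6 m³

Direct-runoff ordinates (Q − Q_b): 0.0, 67.0, 152.0, 273.0, 172.0, 108.0, 0.0 m³/s.
ΣQ_DR = 772.0 m³/s.
With Δt = 1.5 h = 5400 s, V = ΣQ_DR · Δt = 772.0 × 5400 = 4.17 × 10^6 m³.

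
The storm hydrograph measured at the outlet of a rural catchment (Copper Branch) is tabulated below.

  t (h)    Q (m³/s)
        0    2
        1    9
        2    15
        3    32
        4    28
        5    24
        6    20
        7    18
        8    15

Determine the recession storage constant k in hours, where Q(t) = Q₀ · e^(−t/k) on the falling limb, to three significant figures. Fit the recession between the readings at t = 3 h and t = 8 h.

k ≈ 6.60 h

On the falling limb, Q drops from 32 to 15 m³/s between t = 3 h and t = 8 h (Δt = 5 h).
k = −Δt / ln(Q₂/Q₁) = −5 / ln(15/32) = 6.60 h.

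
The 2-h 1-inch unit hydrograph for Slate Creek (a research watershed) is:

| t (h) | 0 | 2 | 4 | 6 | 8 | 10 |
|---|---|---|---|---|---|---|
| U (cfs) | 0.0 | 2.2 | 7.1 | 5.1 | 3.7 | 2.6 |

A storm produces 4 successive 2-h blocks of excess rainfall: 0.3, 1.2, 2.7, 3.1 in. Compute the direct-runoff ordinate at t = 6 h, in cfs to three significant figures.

Q ≈ 16.0 cfs

By discrete convolution, Q_j = Σ (P_i / 1 in) · U_{j−i}.
At t = 6 h (j=3): Q = (0.3/1)·5.1 + (1.2/1)·7.1 + (2.7/1)·2.2 + (3.1/1)·0.0 = 16.0 cfs.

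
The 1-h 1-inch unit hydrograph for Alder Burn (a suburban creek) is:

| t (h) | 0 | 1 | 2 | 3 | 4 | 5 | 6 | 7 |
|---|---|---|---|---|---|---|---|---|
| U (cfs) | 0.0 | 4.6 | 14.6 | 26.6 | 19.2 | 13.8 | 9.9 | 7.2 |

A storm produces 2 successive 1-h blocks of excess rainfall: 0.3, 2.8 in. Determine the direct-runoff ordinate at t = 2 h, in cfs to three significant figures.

Q ≈ 17.3 cfs

By discrete convolution, Q_j = Σ (P_i / 1 in) · U_{j−i}.
At t = 2 h (j=2): Q = (0.3/1)·14.6 + (2.8/1)·4.6 = 17.3 cfs.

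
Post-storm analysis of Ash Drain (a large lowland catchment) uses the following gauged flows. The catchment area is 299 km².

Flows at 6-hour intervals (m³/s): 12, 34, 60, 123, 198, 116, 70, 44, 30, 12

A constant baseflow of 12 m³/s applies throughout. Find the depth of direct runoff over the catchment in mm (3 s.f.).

d ≈ 41.8 mm

Direct runoff: 0.0, 22.0, 48.0, 111.0, 186.0, 104.0, 58.0, 32.0, 18.0, 0.0 m³/s; ΣQ_DR = 579.0 m³/s.
V = ΣQ_DR · Δt = 579.0 × 21600 s = 1.251 × 10^7 m³.
Over A = 299 km², depth = V / A = 41.8 mm.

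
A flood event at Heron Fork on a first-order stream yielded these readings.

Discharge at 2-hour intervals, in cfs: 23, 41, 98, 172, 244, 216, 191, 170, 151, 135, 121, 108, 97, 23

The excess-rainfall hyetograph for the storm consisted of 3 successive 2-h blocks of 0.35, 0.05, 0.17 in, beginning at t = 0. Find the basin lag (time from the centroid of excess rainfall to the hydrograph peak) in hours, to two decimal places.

t_L ≈ 5.63 h

Centroid of excess rainfall: t_c = Σ P_i·t̄_i / ΣP_i = 2.3684 h (block centres at 1, 3, 5 h).
Hydrograph peak occurs at t = 8 h, so basin lag t_L = 8 − 2.3684 = 5.63 h.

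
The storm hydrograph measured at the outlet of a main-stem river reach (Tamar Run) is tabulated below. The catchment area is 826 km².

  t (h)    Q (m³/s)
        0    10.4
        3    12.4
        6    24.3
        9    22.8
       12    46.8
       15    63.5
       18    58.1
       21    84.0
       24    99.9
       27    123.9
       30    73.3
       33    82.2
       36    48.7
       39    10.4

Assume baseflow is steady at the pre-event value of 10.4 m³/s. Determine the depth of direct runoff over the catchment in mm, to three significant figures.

d ≈ 8.04 mm

Direct runoff: 0.0, 2.0, 13.9, 12.4, 36.4, 53.1, 47.7, 73.6, 89.5, 113.5, 62.9, 71.8, 38.3, 0.0 m³/s; ΣQ_DR = 615.1 m³/s.
V = ΣQ_DR · Δt = 615.1 × 10800 s = 6.643 × 10^6 m³.
Over A = 826 km², depth = V / A = 8.04 mm.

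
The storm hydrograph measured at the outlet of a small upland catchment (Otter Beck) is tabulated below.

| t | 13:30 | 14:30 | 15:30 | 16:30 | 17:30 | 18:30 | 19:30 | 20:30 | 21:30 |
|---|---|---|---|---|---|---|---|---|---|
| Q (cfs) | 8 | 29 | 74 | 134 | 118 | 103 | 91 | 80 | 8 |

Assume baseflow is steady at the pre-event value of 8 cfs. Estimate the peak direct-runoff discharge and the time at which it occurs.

Subtracting baseflow gives direct-runoff ordinates: 0.0, 21.0, 66.0, 126.0, 110.0, 95.0, 83.0, 72.0, 0.0 cfs.
The maximum is 126.0 cfs, occurring at the reading for t = 16:30.

Q_p = 126.0 cfs at t = 16:30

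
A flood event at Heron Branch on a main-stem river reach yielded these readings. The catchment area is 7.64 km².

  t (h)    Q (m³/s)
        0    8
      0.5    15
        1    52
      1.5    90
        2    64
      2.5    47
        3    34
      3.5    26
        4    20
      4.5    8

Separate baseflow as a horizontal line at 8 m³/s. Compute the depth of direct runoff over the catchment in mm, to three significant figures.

d ≈ 66.9 mm

Direct runoff: 0.0, 7.0, 44.0, 82.0, 56.0, 39.0, 26.0, 18.0, 12.0, 0.0 m³/s; ΣQ_DR = 284.0 m³/s.
V = ΣQ_DR · Δt = 284.0 × 1800 s = 5.112 × 10^5 m³.
Over A = 7.64 km², depth = V / A = 66.9 mm.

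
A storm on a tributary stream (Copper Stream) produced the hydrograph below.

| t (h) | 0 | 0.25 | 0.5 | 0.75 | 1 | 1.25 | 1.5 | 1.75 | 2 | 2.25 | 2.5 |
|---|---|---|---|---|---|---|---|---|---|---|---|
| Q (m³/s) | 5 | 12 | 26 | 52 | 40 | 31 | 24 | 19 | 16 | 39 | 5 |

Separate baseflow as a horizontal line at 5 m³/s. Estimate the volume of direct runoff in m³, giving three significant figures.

V ≈ 1.93 × 10^5 m³

Direct-runoff ordinates (Q − Q_b): 0.0, 7.0, 21.0, 47.0, 35.0, 26.0, 19.0, 14.0, 11.0, 34.0, 0.0 m³/s.
ΣQ_DR = 214.0 m³/s.
With Δt = 0.25 h = 900 s, V = ΣQ_DR · Δt = 214.0 × 900 = 1.93 × 10^5 m³.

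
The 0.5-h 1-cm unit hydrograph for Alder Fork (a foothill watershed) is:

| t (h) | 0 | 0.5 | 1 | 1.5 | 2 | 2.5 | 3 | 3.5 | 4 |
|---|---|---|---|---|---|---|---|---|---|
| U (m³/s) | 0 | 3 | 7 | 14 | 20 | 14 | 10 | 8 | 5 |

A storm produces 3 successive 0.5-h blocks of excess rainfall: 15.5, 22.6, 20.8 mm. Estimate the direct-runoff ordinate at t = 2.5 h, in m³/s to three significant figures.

By discrete convolution, Q_j = Σ (P_i / 10 mm) · U_{j−i}.
At t = 2.5 h (j=5): Q = (15.5/10)·14 + (22.6/10)·20 + (20.8/10)·14 = 96.0 m³/s.

Q ≈ 96.0 m³/s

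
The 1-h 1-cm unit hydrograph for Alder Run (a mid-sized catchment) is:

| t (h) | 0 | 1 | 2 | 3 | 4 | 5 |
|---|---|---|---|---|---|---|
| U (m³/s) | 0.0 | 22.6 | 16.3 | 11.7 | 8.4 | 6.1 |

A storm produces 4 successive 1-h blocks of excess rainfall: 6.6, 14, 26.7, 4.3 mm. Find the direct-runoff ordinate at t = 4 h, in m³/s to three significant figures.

Q ≈ 75.2 m³/s

By discrete convolution, Q_j = Σ (P_i / 10 mm) · U_{j−i}.
At t = 4 h (j=4): Q = (6.6/10)·8.4 + (14/10)·11.7 + (26.7/10)·16.3 + (4.3/10)·22.6 = 75.2 m³/s.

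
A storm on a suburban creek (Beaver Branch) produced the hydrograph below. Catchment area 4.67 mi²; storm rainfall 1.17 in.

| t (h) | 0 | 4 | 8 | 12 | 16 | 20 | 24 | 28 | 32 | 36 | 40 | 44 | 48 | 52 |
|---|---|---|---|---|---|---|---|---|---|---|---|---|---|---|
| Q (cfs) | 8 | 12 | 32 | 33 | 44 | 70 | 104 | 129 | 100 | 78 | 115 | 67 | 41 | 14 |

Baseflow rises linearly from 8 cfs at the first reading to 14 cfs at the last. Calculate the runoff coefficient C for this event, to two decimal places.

C ≈ 0.79

ΣQ_DR = 693.0 cfs; V = ΣQ_DR·Δt = 9.979 × 10^6 ft³.
Runoff depth d = V / A = 0.9198 in.
C = d / P = 0.9198 / 1.17 = 0.79.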